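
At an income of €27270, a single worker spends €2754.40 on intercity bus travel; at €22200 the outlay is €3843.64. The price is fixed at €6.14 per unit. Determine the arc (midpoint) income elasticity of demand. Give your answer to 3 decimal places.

-1.611

With a constant price, Q₁ = 2754.40/6.14 = 448.599 and Q₂ = 3843.64/6.14 = 626.000 (equivalently, work directly with expenditure since P cancels).
Midpoint %ΔQ = (3843.64 − 2754.40)/3299.02 = 0.33017; midpoint %ΔI = (22200 − 27270)/24735 = -0.20497.
η = 0.33017 / -0.20497 = -1.611.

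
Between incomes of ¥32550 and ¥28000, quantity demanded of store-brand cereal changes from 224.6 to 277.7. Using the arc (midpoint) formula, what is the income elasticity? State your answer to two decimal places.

ΔQ = 277.7 − 224.6 = 53.1; midpoint Q̄ = (224.6 + 277.7)/2 = 251.15.
ΔI = 28000 − 32550 = -4550; midpoint Ī = (32550 + 28000)/2 = 30275.
η = (ΔQ/Q̄) ÷ (ΔI/Ī) = (53.1/251.15) ÷ (-4550/30275) = -1.41.

-1.41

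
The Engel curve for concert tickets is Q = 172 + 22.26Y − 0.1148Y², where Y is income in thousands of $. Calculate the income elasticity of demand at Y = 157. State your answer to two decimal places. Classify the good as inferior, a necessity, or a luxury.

At Y = 157: Q = 837.1148.
dQ/dY = 22.26 − 0.2296Y = -13.78720.
η = (dQ/dY)·(Y/Q) = -13.78720 × (157/837.1148) = -2.59.
η < 0 ⇒ inferior good.

-2.59 (inferior good)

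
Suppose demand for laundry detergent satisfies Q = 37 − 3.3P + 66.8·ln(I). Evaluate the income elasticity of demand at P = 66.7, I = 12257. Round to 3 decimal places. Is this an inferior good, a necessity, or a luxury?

0.150 (necessity)

At P = 66.7, I = 12257: Q = 445.735.
Holding P constant, ∂Q/∂I = 66.8/I = 0.00544995.
η_I = (∂Q/∂I)·(I/Q) = 0.00544995 × (12257/445.735) = 0.150.
Since 0 < η < 1, this is a necessity.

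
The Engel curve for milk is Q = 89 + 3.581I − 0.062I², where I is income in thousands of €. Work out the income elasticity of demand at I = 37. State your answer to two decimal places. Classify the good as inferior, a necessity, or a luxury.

-0.27 (inferior good)

At I = 37: Q = 136.6190.
dQ/dI = 3.581 − 0.124I = -1.00700.
η = (dQ/dI)·(I/Q) = -1.00700 × (37/136.6190) = -0.27.
η < 0 ⇒ inferior good.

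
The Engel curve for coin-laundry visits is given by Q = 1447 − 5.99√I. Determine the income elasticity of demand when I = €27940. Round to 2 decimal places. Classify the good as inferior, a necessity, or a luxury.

At I = 27940: Q = 445.756.
dQ/dI = -5.99/(2√I) = -0.0179178 at this income.
η = (dQ/dI)·(I/Q) = -0.0179178 × (27940/445.756) = -1.12.
Since η < 0, the good is an inferior good.

-1.12 (inferior good)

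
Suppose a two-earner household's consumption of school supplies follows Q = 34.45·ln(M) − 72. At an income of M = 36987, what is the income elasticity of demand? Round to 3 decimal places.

0.119

At M = 36987: Q = 290.356.
dQ/dM = 34.45/M = 0.000931408 at this income.
η = (dQ/dM)·(M/Q) = 0.000931408 × (36987/290.356) = 0.119.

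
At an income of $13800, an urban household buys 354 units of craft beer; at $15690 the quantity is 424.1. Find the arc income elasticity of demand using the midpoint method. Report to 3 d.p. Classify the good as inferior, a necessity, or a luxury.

ΔQ = 424.1 − 354 = 70.1; midpoint Q̄ = (354 + 424.1)/2 = 389.05.
ΔI = 15690 − 13800 = 1890; midpoint Ī = (13800 + 15690)/2 = 14745.
η = (ΔQ/Q̄) ÷ (ΔI/Ī) = (70.1/389.05) ÷ (1890/14745) = 1.406.
η > 1 ⇒ luxury.

1.406 (luxury)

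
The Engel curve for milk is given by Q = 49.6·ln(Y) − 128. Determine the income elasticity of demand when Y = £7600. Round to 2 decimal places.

0.16

At Y = 7600: Q = 315.221.
dQ/dY = 49.6/Y = 0.00652632 at this income.
η = (dQ/dY)·(Y/Q) = 0.00652632 × (7600/315.221) = 0.16.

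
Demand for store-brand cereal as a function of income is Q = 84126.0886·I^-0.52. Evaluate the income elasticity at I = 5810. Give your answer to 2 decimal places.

For Q = A·I^β the income elasticity is constant and equal to β.
Here β = -0.52, so η = -0.52.

-0.52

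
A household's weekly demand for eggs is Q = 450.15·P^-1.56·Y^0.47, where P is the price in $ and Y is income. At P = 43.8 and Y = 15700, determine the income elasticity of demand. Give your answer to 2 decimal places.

For a multiplicative demand Q = A·P^α·Y^β, the income elasticity is β everywhere.
Here β = 0.47, so η = 0.47.

0.47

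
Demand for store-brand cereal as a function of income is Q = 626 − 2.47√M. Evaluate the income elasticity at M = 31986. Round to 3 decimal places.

-1.199

At M = 31986: Q = 184.250.
dQ/dM = -2.47/(2√M) = -0.00690537 at this income.
η = (dQ/dM)·(M/Q) = -0.00690537 × (31986/184.250) = -1.199.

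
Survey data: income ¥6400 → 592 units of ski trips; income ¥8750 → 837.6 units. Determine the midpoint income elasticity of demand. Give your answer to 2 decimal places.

ΔQ = 837.6 − 592 = 245.6; midpoint Q̄ = (592 + 837.6)/2 = 714.8.
ΔI = 8750 − 6400 = 2350; midpoint Ī = (6400 + 8750)/2 = 7575.
η = (ΔQ/Q̄) ÷ (ΔI/Ī) = (245.6/714.8) ÷ (2350/7575) = 1.11.

1.11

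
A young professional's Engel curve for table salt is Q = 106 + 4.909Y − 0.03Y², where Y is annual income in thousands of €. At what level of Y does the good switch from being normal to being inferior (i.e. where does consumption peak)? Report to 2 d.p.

81.82

dQ/dY = 4.909 − 0.06Y.
The good is inferior where dQ/dY < 0. Setting dQ/dY = 0 gives Y = 4.909 / 0.06 = 81.82.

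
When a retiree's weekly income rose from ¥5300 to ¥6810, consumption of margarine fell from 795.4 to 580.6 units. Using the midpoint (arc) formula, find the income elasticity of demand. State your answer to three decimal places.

-1.252

ΔQ = 580.6 − 795.4 = -214.8; midpoint Q̄ = (795.4 + 580.6)/2 = 688.
ΔI = 6810 − 5300 = 1510; midpoint Ī = (5300 + 6810)/2 = 6055.
η = (ΔQ/Q̄) ÷ (ΔI/Ī) = (-214.8/688) ÷ (1510/6055) = -1.252.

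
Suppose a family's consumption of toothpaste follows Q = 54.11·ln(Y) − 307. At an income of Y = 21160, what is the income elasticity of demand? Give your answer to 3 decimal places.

0.233

At Y = 21160: Q = 231.928.
dQ/dY = 54.11/Y = 0.00255718 at this income.
η = (dQ/dY)·(Y/Q) = 0.00255718 × (21160/231.928) = 0.233.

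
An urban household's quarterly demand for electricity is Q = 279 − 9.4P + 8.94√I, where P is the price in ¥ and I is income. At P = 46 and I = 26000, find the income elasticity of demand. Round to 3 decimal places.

0.560

At P = 46, I = 26000: Q = 1288.132.
Holding P constant, ∂Q/∂I = 8.94/(2√I) = 0.0277218.
η_I = (∂Q/∂I)·(I/Q) = 0.0277218 × (26000/1288.132) = 0.560.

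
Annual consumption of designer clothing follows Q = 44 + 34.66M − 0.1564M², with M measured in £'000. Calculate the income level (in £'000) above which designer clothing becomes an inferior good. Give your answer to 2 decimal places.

dQ/dM = 34.66 − 0.3128M.
The good is inferior where dQ/dM < 0. Setting dQ/dM = 0 gives M = 34.66 / 0.3128 = 110.81.

110.81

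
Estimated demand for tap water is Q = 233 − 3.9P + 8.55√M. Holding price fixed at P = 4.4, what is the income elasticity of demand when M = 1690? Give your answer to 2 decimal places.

At P = 4.4, M = 1690: Q = 567.327.
Holding P constant, ∂Q/∂M = 8.55/(2√M) = 0.10399.
η_M = (∂Q/∂M)·(M/Q) = 0.10399 × (1690/567.327) = 0.31.

0.31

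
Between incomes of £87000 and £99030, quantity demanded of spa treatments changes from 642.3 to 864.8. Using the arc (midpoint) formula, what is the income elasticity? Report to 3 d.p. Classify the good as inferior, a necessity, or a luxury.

2.283 (luxury)

ΔQ = 864.8 − 642.3 = 222.5; midpoint Q̄ = (642.3 + 864.8)/2 = 753.55.
ΔI = 99030 − 87000 = 12030; midpoint Ī = (87000 + 99030)/2 = 93015.
η = (ΔQ/Q̄) ÷ (ΔI/Ī) = (222.5/753.55) ÷ (12030/93015) = 2.283.
η > 1 ⇒ luxury.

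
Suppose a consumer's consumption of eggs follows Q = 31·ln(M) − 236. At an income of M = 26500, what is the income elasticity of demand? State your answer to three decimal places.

0.389

At M = 26500: Q = 79.732.
dQ/dM = 31/M = 0.00116981 at this income.
η = (dQ/dM)·(M/Q) = 0.00116981 × (26500/79.732) = 0.389.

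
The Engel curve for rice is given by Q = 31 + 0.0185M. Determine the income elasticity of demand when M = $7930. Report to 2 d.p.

0.83

At M = 7930: Q = 177.705.
dQ/dM = 0.0185.
η = (dQ/dM)·(M/Q) = 0.0185 × (7930/177.705) = 0.83.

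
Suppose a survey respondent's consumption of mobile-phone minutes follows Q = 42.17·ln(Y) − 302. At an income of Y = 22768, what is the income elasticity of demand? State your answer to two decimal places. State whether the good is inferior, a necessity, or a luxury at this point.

At Y = 22768: Q = 121.096.
dQ/dY = 42.17/Y = 0.00185216 at this income.
η = (dQ/dY)·(Y/Q) = 0.00185216 × (22768/121.096) = 0.35.
Since 0 < η < 1, the good is a necessity.

0.35 (necessity)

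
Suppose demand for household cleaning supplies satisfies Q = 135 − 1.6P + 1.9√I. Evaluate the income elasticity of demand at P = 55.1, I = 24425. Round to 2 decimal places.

0.43

At P = 55.1, I = 24425: Q = 343.781.
Holding P constant, ∂Q/∂I = 1.9/(2√I) = 0.00607864.
η_I = (∂Q/∂I)·(I/Q) = 0.00607864 × (24425/343.781) = 0.43.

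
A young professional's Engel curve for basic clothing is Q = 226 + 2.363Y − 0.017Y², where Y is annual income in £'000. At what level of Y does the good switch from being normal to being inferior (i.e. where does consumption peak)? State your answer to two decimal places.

dQ/dY = 2.363 − 0.034Y.
The good is inferior where dQ/dY < 0. Setting dQ/dY = 0 gives Y = 2.363 / 0.034 = 69.50.

69.50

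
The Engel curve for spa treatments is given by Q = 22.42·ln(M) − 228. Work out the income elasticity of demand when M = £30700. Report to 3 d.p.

6.153

At M = 30700: Q = 3.644.
dQ/dM = 22.42/M = 0.000730293 at this income.
η = (dQ/dM)·(M/Q) = 0.000730293 × (30700/3.644) = 6.153.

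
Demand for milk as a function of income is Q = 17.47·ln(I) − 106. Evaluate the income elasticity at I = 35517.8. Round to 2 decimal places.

0.23

At I = 35517.8: Q = 77.047.
dQ/dI = 17.47/I = 0.000491866 at this income.
η = (dQ/dI)·(I/Q) = 0.000491866 × (35517.8/77.047) = 0.23.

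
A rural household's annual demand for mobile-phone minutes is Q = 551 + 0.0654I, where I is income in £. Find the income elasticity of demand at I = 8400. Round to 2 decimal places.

At I = 8400: Q = 1100.360.
dQ/dI = 0.0654.
η = (dQ/dI)·(I/Q) = 0.0654 × (8400/1100.360) = 0.50.

0.50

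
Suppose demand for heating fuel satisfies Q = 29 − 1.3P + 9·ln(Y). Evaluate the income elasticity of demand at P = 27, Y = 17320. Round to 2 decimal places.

At P = 27, Y = 17320: Q = 81.737.
Holding P constant, ∂Q/∂Y = 9/Y = 0.00051963.
η_Y = (∂Q/∂Y)·(Y/Q) = 0.00051963 × (17320/81.737) = 0.11.

0.11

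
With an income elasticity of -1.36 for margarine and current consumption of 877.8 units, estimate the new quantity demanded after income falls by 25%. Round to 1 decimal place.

1176.3

%ΔQ ≈ η × %ΔI = -1.36 × (-25%) = 34%.
New Q ≈ 877.8 × (1 + 0.34) = 1176.3.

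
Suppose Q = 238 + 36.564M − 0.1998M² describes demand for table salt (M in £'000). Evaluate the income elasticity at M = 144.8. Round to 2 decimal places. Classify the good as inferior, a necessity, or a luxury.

At M = 144.8: Q = 1343.2526.
dQ/dM = 36.564 − 0.3996M = -21.29808.
η = (dQ/dM)·(M/Q) = -21.29808 × (144.8/1343.2526) = -2.30.
η < 0 ⇒ inferior good.

-2.30 (inferior good)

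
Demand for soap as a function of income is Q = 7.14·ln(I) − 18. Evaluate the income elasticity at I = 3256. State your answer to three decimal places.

0.180

At I = 3256: Q = 39.750.
dQ/dI = 7.14/I = 0.00219287 at this income.
η = (dQ/dI)·(I/Q) = 0.00219287 × (3256/39.750) = 0.180.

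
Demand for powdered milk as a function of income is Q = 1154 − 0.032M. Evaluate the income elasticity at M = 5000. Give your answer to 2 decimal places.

At M = 5000: Q = 994.000.
dQ/dM = −0.032.
η = (dQ/dM)·(M/Q) = -0.032 × (5000/994.000) = -0.16.

-0.16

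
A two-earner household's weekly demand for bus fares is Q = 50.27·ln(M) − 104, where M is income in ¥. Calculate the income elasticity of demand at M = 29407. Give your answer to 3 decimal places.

At M = 29407: Q = 413.227.
dQ/dM = 50.27/M = 0.00170946 at this income.
η = (dQ/dM)·(M/Q) = 0.00170946 × (29407/413.227) = 0.122.

0.122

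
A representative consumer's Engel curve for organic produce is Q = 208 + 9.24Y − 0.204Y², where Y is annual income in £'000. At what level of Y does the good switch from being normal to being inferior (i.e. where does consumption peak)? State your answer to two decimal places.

dQ/dY = 9.24 − 0.408Y.
The good is inferior where dQ/dY < 0. Setting dQ/dY = 0 gives Y = 9.24 / 0.408 = 22.65.

22.65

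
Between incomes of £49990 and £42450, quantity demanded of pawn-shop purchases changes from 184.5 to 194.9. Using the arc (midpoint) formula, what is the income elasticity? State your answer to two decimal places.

-0.34

ΔQ = 194.9 − 184.5 = 10.4; midpoint Q̄ = (184.5 + 194.9)/2 = 189.7.
ΔI = 42450 − 49990 = -7540; midpoint Ī = (49990 + 42450)/2 = 46220.
η = (ΔQ/Q̄) ÷ (ΔI/Ī) = (10.4/189.7) ÷ (-7540/46220) = -0.34.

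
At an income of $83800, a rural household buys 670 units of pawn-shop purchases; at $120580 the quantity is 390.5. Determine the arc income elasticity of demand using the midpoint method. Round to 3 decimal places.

-1.465

ΔQ = 390.5 − 670 = -279.5; midpoint Q̄ = (670 + 390.5)/2 = 530.25.
ΔI = 120580 − 83800 = 36780; midpoint Ī = (83800 + 120580)/2 = 102190.
η = (ΔQ/Q̄) ÷ (ΔI/Ī) = (-279.5/530.25) ÷ (36780/102190) = -1.465.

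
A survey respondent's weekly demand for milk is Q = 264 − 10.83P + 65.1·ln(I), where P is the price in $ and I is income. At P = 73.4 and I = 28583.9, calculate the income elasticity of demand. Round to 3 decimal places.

0.475

At P = 73.4, I = 28583.9: Q = 137.043.
Holding P constant, ∂Q/∂I = 65.1/I = 0.00227751.
η_I = (∂Q/∂I)·(I/Q) = 0.00227751 × (28583.9/137.043) = 0.475.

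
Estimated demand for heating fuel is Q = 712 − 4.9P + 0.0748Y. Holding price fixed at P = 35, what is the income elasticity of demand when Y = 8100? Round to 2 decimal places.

0.53

At P = 35, Y = 8100: Q = 1146.380.
Holding P constant, ∂Q/∂Y = 0.0748.
η_Y = (∂Q/∂Y)·(Y/Q) = 0.0748 × (8100/1146.380) = 0.53.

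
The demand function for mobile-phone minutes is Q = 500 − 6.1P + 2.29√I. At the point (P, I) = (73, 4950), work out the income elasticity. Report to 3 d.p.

At P = 73, I = 4950: Q = 215.816.
Holding P constant, ∂Q/∂I = 2.29/(2√I) = 0.0162743.
η_I = (∂Q/∂I)·(I/Q) = 0.0162743 × (4950/215.816) = 0.373.

0.373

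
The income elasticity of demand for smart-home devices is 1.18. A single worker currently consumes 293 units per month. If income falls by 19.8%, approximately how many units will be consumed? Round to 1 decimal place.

224.5

%ΔQ ≈ η × %ΔI = 1.18 × (-19.8%) = -23.364%.
New Q ≈ 293 × (1 − 0.23364) = 224.5.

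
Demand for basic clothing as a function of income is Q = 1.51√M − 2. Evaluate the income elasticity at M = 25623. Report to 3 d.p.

0.504

At M = 25623: Q = 239.709.
dQ/dM = 1.51/(2√M) = 0.00471663 at this income.
η = (dQ/dM)·(M/Q) = 0.00471663 × (25623/239.709) = 0.504.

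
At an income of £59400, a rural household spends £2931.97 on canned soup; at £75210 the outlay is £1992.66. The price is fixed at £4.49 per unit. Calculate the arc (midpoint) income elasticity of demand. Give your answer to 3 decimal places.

-1.624

With a constant price, Q₁ = 2931.97/4.49 = 653.000 and Q₂ = 1992.66/4.49 = 443.800 (equivalently, work directly with expenditure since P cancels).
Midpoint %ΔQ = (1992.66 − 2931.97)/2462.32 = -0.38147; midpoint %ΔI = (75210 − 59400)/67305 = 0.23490.
η = -0.38147 / 0.23490 = -1.624.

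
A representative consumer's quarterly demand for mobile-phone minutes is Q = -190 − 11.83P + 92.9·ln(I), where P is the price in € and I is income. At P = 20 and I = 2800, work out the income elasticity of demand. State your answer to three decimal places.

0.299

At P = 20, I = 2800: Q = 310.782.
Holding P constant, ∂Q/∂I = 92.9/I = 0.0331786.
η_I = (∂Q/∂I)·(I/Q) = 0.0331786 × (2800/310.782) = 0.299.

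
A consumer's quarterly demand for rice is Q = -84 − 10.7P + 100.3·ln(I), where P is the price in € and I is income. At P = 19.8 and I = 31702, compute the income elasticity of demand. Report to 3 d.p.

0.135

At P = 19.8, I = 31702: Q = 743.663.
Holding P constant, ∂Q/∂I = 100.3/I = 0.00316384.
η_I = (∂Q/∂I)·(I/Q) = 0.00316384 × (31702/743.663) = 0.135.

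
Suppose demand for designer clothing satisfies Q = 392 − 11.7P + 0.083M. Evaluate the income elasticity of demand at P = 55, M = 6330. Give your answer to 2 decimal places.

1.92

At P = 55, M = 6330: Q = 273.890.
Holding P constant, ∂Q/∂M = 0.083.
η_M = (∂Q/∂M)·(M/Q) = 0.083 × (6330/273.890) = 1.92.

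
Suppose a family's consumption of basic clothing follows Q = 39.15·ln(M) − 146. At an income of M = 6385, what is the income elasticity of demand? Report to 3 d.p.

At M = 6385: Q = 197.021.
dQ/dM = 39.15/M = 0.00613156 at this income.
η = (dQ/dM)·(M/Q) = 0.00613156 × (6385/197.021) = 0.199.

0.199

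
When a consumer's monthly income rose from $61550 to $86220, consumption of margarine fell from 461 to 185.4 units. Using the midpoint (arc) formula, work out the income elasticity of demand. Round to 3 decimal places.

-2.554

ΔQ = 185.4 − 461 = -275.6; midpoint Q̄ = (461 + 185.4)/2 = 323.2.
ΔI = 86220 − 61550 = 24670; midpoint Ī = (61550 + 86220)/2 = 73885.
η = (ΔQ/Q̄) ÷ (ΔI/Ī) = (-275.6/323.2) ÷ (24670/73885) = -2.554.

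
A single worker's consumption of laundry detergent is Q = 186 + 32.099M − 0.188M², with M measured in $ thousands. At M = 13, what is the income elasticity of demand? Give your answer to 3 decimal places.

At M = 13: Q = 571.5150.
dQ/dM = 32.099 − 0.376M = 27.21100.
η = (dQ/dM)·(M/Q) = 27.21100 × (13/571.5150) = 0.619.

0.619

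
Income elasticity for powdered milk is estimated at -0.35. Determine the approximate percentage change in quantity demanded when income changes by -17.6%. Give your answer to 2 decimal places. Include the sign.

%ΔQ ≈ η × %ΔI = -0.35 × (-17.6%) = 6.16%.

6.16%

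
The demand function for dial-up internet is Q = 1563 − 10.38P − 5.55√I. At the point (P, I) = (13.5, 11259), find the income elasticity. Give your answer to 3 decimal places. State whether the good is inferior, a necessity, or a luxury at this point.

-0.353 (inferior good)

At P = 13.5, I = 11259: Q = 833.968.
Holding P constant, ∂Q/∂I = -5.55/(2√I) = -0.0261525.
η_I = (∂Q/∂I)·(I/Q) = -0.0261525 × (11259/833.968) = -0.353.
Since η < 0, this is an inferior good.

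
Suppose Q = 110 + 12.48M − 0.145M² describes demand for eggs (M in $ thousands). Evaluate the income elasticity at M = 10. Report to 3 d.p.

0.435

At M = 10: Q = 220.3000.
dQ/dM = 12.48 − 0.29M = 9.58000.
η = (dQ/dM)·(M/Q) = 9.58000 × (10/220.3000) = 0.435.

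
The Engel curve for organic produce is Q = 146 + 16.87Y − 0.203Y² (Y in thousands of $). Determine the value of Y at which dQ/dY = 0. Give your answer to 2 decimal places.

dQ/dY = 16.87 − 0.406Y.
The good is inferior where dQ/dY < 0. Setting dQ/dY = 0 gives Y = 16.87 / 0.406 = 41.55.

41.55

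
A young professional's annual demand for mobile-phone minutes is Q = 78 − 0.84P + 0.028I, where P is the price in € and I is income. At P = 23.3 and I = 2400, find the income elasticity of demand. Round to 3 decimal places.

0.535

At P = 23.3, I = 2400: Q = 125.628.
Holding P constant, ∂Q/∂I = 0.028.
η_I = (∂Q/∂I)·(I/Q) = 0.028 × (2400/125.628) = 0.535.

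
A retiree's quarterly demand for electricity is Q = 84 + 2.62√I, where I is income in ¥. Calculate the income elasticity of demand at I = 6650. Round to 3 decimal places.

At I = 6650: Q = 297.655.
dQ/dI = 2.62/(2√I) = 0.0160643 at this income.
η = (dQ/dI)·(I/Q) = 0.0160643 × (6650/297.655) = 0.359.

0.359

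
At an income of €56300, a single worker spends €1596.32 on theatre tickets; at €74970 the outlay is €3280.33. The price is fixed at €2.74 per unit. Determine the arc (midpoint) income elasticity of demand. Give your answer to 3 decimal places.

With a constant price, Q₁ = 1596.32/2.74 = 582.599 and Q₂ = 3280.33/2.74 = 1197.201 (equivalently, work directly with expenditure since P cancels).
Midpoint %ΔQ = (3280.33 − 1596.32)/2438.32 = 0.69064; midpoint %ΔI = (74970 − 56300)/65635 = 0.28445.
η = 0.69064 / 0.28445 = 2.428.

2.428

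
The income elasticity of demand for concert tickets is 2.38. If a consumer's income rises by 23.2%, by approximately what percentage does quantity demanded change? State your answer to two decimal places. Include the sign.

%ΔQ ≈ η × %ΔI = 2.38 × 23.2% = 55.22%.

55.22%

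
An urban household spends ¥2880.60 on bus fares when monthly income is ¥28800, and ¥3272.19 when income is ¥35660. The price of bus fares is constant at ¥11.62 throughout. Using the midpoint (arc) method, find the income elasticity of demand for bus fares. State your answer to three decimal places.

0.598

With a constant price, Q₁ = 2880.60/11.62 = 247.900 and Q₂ = 3272.19/11.62 = 281.600 (equivalently, work directly with expenditure since P cancels).
Midpoint %ΔQ = (3272.19 − 2880.60)/3076.40 = 0.12729; midpoint %ΔI = (35660 − 28800)/32230 = 0.21285.
η = 0.12729 / 0.21285 = 0.598.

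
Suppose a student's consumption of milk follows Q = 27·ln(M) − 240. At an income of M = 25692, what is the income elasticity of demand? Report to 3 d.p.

At M = 25692: Q = 34.156.
dQ/dM = 27/M = 0.00105091 at this income.
η = (dQ/dM)·(M/Q) = 0.00105091 × (25692/34.156) = 0.790.

0.790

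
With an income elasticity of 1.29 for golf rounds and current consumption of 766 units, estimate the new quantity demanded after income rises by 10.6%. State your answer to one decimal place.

870.7

%ΔQ ≈ η × %ΔI = 1.29 × 10.6% = 13.674%.
New Q ≈ 766 × (1 + 0.13674) = 870.7.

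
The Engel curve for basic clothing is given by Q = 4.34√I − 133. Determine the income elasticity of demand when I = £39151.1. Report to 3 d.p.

0.592

At I = 39151.1: Q = 725.740.
dQ/dI = 4.34/(2√I) = 0.010967 at this income.
η = (dQ/dI)·(I/Q) = 0.010967 × (39151.1/725.740) = 0.592.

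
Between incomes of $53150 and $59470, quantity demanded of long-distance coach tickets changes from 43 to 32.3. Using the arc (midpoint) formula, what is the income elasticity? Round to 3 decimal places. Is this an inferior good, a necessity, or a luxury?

ΔQ = 32.3 − 43 = -10.7; midpoint Q̄ = (43 + 32.3)/2 = 37.65.
ΔI = 59470 − 53150 = 6320; midpoint Ī = (53150 + 59470)/2 = 56310.
η = (ΔQ/Q̄) ÷ (ΔI/Ī) = (-10.7/37.65) ÷ (6320/56310) = -2.532.
η < 0 ⇒ inferior good.

-2.532 (inferior good)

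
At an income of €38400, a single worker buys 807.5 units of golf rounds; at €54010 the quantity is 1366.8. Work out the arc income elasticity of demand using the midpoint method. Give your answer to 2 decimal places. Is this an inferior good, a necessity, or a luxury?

ΔQ = 1366.8 − 807.5 = 559.3; midpoint Q̄ = (807.5 + 1366.8)/2 = 1087.15.
ΔI = 54010 − 38400 = 15610; midpoint Ī = (38400 + 54010)/2 = 46205.
η = (ΔQ/Q̄) ÷ (ΔI/Ī) = (559.3/1087.15) ÷ (15610/46205) = 1.52.
η > 1 ⇒ luxury.

1.52 (luxury)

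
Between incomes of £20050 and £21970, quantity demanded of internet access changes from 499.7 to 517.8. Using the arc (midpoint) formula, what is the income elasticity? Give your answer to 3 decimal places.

ΔQ = 517.8 − 499.7 = 18.1; midpoint Q̄ = (499.7 + 517.8)/2 = 508.75.
ΔI = 21970 − 20050 = 1920; midpoint Ī = (20050 + 21970)/2 = 21010.
η = (ΔQ/Q̄) ÷ (ΔI/Ī) = (18.1/508.75) ÷ (1920/21010) = 0.389.

0.389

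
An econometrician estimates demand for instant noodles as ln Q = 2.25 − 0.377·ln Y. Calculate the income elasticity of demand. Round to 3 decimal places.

-0.377

In a log-linear demand, the coefficient on ln Y is the income elasticity.
So η = -0.377.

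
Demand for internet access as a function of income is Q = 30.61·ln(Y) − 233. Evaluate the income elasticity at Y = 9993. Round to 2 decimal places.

0.63

At Y = 9993: Q = 48.907.
dQ/dY = 30.61/Y = 0.00306314 at this income.
η = (dQ/dY)·(Y/Q) = 0.00306314 × (9993/48.907) = 0.63.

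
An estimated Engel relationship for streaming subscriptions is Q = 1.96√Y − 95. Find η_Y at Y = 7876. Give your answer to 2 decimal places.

At Y = 7876: Q = 78.944.
dQ/dY = 1.96/(2√Y) = 0.0110426 at this income.
η = (dQ/dY)·(Y/Q) = 0.0110426 × (7876/78.944) = 1.10.

1.10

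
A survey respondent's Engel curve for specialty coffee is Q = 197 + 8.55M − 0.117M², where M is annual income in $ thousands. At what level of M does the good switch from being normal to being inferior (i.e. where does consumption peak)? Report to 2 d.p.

dQ/dM = 8.55 − 0.234M.
The good is inferior where dQ/dM < 0. Setting dQ/dM = 0 gives M = 8.55 / 0.234 = 36.54.

36.54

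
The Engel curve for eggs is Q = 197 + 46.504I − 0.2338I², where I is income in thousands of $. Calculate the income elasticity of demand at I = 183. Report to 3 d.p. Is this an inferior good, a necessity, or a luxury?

-8.147 (inferior good)

At I = 183: Q = 877.5038.
dQ/dI = 46.504 − 0.4676I = -39.06680.
η = (dQ/dI)·(I/Q) = -39.06680 × (183/877.5038) = -8.147.
η < 0 ⇒ inferior good.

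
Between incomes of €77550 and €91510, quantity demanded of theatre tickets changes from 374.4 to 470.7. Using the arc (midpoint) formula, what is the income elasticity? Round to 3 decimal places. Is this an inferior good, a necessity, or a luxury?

1.380 (luxury)

ΔQ = 470.7 − 374.4 = 96.3; midpoint Q̄ = (374.4 + 470.7)/2 = 422.55.
ΔI = 91510 − 77550 = 13960; midpoint Ī = (77550 + 91510)/2 = 84530.
η = (ΔQ/Q̄) ÷ (ΔI/Ī) = (96.3/422.55) ÷ (13960/84530) = 1.380.
η > 1 ⇒ luxury.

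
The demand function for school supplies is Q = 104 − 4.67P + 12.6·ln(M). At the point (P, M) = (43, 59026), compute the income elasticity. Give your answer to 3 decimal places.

At P = 43, M = 59026: Q = 41.610.
Holding P constant, ∂Q/∂M = 12.6/M = 0.000213465.
η_M = (∂Q/∂M)·(M/Q) = 0.000213465 × (59026/41.610) = 0.303.

0.303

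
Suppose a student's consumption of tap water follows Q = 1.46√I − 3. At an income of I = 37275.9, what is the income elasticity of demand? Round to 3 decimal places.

At I = 37275.9: Q = 278.882.
dQ/dI = 1.46/(2√I) = 0.00378102 at this income.
η = (dQ/dI)·(I/Q) = 0.00378102 × (37275.9/278.882) = 0.505.

0.505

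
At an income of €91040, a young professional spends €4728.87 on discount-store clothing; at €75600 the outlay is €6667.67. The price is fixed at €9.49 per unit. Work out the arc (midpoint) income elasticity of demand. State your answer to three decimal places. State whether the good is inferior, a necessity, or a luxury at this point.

With a constant price, Q₁ = 4728.87/9.49 = 498.300 and Q₂ = 6667.67/9.49 = 702.600 (equivalently, work directly with expenditure since P cancels).
Midpoint %ΔQ = (6667.67 − 4728.87)/5698.27 = 0.34024; midpoint %ΔI = (75600 − 91040)/83320 = -0.18531.
η = 0.34024 / -0.18531 = -1.836.
η < 0 ⇒ inferior good.

-1.836 (inferior good)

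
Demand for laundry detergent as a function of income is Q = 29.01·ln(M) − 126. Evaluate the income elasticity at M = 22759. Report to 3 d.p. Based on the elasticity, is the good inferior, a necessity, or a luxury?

0.176 (necessity)

At M = 22759: Q = 165.049.
dQ/dM = 29.01/M = 0.00127466 at this income.
η = (dQ/dM)·(M/Q) = 0.00127466 × (22759/165.049) = 0.176.
Since 0 < η < 1, the good is a necessity.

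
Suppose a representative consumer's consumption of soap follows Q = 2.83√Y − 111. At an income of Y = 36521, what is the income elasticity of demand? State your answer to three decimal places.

At Y = 36521: Q = 429.826.
dQ/dY = 2.83/(2√Y) = 0.00740432 at this income.
η = (dQ/dY)·(Y/Q) = 0.00740432 × (36521/429.826) = 0.629.

0.629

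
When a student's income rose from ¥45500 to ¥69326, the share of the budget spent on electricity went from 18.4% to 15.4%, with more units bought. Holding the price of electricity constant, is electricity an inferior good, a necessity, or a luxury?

Quantity rises but the budget share falls as income rises, so 0 < η < 1.

necessity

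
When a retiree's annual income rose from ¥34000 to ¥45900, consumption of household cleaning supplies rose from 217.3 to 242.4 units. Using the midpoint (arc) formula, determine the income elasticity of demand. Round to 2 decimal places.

0.37

ΔQ = 242.4 − 217.3 = 25.1; midpoint Q̄ = (217.3 + 242.4)/2 = 229.85.
ΔI = 45900 − 34000 = 11900; midpoint Ī = (34000 + 45900)/2 = 39950.
η = (ΔQ/Q̄) ÷ (ΔI/Ī) = (25.1/229.85) ÷ (11900/39950) = 0.37.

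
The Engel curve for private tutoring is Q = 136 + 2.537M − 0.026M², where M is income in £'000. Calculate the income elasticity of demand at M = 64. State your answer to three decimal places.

-0.264

At M = 64: Q = 191.8720.
dQ/dM = 2.537 − 0.052M = -0.79100.
η = (dQ/dM)·(M/Q) = -0.79100 × (64/191.8720) = -0.264.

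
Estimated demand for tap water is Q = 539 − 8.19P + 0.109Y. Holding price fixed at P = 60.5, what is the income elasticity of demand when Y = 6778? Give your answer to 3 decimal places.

At P = 60.5, Y = 6778: Q = 782.307.
Holding P constant, ∂Q/∂Y = 0.109.
η_Y = (∂Q/∂Y)·(Y/Q) = 0.109 × (6778/782.307) = 0.944.

0.944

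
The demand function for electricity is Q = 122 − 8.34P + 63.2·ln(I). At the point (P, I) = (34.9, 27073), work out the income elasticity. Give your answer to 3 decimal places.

At P = 34.9, I = 27073: Q = 475.972.
Holding P constant, ∂Q/∂I = 63.2/I = 0.00233443.
η_I = (∂Q/∂I)·(I/Q) = 0.00233443 × (27073/475.972) = 0.133.

0.133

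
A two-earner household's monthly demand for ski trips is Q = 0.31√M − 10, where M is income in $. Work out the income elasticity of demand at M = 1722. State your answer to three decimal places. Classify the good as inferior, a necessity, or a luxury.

At M = 1722: Q = 2.864.
dQ/dM = 0.31/(2√M) = 0.00373521 at this income.
η = (dQ/dM)·(M/Q) = 0.00373521 × (1722/2.864) = 2.246.
Since η > 1, the good is a luxury.

2.246 (luxury)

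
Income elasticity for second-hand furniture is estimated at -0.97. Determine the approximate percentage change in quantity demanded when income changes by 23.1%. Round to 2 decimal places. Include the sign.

%ΔQ ≈ η × %ΔI = -0.97 × 23.1% = -22.41%.

-22.41%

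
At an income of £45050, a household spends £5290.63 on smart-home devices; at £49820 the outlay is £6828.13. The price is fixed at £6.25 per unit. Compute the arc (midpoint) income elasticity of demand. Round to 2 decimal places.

2.52

With a constant price, Q₁ = 5290.63/6.25 = 846.501 and Q₂ = 6828.13/6.25 = 1092.501 (equivalently, work directly with expenditure since P cancels).
Midpoint %ΔQ = (6828.13 − 5290.63)/6059.38 = 0.25374; midpoint %ΔI = (49820 − 45050)/47435 = 0.10056.
η = 0.25374 / 0.10056 = 2.52.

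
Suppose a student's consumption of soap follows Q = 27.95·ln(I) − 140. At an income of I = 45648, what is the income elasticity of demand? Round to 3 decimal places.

0.175

At I = 45648: Q = 159.868.
dQ/dI = 27.95/I = 0.000612294 at this income.
η = (dQ/dI)·(I/Q) = 0.000612294 × (45648/159.868) = 0.175.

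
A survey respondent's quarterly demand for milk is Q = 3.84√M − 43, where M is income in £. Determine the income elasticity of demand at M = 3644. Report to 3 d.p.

At M = 3644: Q = 188.804.
dQ/dM = 3.84/(2√M) = 0.0318062 at this income.
η = (dQ/dM)·(M/Q) = 0.0318062 × (3644/188.804) = 0.614.

0.614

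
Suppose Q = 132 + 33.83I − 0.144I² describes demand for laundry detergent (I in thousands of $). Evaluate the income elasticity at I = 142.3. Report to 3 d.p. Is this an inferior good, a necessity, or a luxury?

-0.501 (inferior good)

At I = 142.3: Q = 2030.1112.
dQ/dI = 33.83 − 0.288I = -7.15240.
η = (dQ/dI)·(I/Q) = -7.15240 × (142.3/2030.1112) = -0.501.
η < 0 ⇒ inferior good.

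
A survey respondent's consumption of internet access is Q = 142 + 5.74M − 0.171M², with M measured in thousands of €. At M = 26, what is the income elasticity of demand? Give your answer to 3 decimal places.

At M = 26: Q = 175.6440.
dQ/dM = 5.74 − 0.342M = -3.15200.
η = (dQ/dM)·(M/Q) = -3.15200 × (26/175.6440) = -0.467.

-0.467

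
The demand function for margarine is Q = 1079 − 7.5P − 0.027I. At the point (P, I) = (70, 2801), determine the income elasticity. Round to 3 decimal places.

At P = 70, I = 2801: Q = 478.373.
Holding P constant, ∂Q/∂I = −0.027.
η_I = (∂Q/∂I)·(I/Q) = -0.027 × (2801/478.373) = -0.158.

-0.158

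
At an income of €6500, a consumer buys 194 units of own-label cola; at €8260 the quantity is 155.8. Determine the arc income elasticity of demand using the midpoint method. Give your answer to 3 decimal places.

ΔQ = 155.8 − 194 = -38.2; midpoint Q̄ = (194 + 155.8)/2 = 174.9.
ΔI = 8260 − 6500 = 1760; midpoint Ī = (6500 + 8260)/2 = 7380.
η = (ΔQ/Q̄) ÷ (ΔI/Ī) = (-38.2/174.9) ÷ (1760/7380) = -0.916.

-0.916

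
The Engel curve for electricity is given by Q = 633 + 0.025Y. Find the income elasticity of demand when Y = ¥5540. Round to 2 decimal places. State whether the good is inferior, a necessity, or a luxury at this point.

0.18 (necessity)

At Y = 5540: Q = 771.500.
dQ/dY = 0.025.
η = (dQ/dY)·(Y/Q) = 0.025 × (5540/771.500) = 0.18.
Since 0 < η < 1, the good is a necessity.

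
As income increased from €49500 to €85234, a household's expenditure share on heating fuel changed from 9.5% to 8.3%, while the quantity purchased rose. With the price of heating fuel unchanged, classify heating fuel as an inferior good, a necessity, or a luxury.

necessity

Quantity rises but the budget share falls as income rises, so 0 < η < 1.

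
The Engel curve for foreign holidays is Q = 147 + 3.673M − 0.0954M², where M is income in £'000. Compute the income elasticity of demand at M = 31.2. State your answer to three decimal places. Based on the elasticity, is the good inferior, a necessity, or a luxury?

-0.422 (inferior good)

At M = 31.2: Q = 168.7314.
dQ/dM = 3.673 − 0.1908M = -2.27996.
η = (dQ/dM)·(M/Q) = -2.27996 × (31.2/168.7314) = -0.422.
η < 0 ⇒ inferior good.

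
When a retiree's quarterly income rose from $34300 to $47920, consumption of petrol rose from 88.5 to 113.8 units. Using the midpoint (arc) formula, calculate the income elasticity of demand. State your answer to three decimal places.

ΔQ = 113.8 − 88.5 = 25.3; midpoint Q̄ = (88.5 + 113.8)/2 = 101.15.
ΔI = 47920 − 34300 = 13620; midpoint Ī = (34300 + 47920)/2 = 41110.
η = (ΔQ/Q̄) ÷ (ΔI/Ī) = (25.3/101.15) ÷ (13620/41110) = 0.755.

0.755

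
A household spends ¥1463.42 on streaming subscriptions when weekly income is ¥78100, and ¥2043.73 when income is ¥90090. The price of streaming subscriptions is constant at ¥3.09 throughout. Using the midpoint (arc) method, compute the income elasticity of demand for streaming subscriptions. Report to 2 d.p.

With a constant price, Q₁ = 1463.42/3.09 = 473.599 and Q₂ = 2043.73/3.09 = 661.401 (equivalently, work directly with expenditure since P cancels).
Midpoint %ΔQ = (2043.73 − 1463.42)/1753.58 = 0.33093; midpoint %ΔI = (90090 − 78100)/84095 = 0.14258.
η = 0.33093 / 0.14258 = 2.32.

2.32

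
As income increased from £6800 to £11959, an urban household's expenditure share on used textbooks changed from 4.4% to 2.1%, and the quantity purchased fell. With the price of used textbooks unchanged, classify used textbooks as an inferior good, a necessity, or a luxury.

Quantity demanded falls as income rises, so η < 0.

inferior good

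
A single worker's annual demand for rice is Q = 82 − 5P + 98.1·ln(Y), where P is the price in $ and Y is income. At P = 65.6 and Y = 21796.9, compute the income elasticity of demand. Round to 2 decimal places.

0.13

At P = 65.6, Y = 21796.9: Q = 733.972.
Holding P constant, ∂Q/∂Y = 98.1/Y = 0.00450064.
η_Y = (∂Q/∂Y)·(Y/Q) = 0.00450064 × (21796.9/733.972) = 0.13.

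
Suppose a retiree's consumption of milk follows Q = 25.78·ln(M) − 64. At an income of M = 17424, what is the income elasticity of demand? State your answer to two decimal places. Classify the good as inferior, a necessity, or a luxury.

At M = 17424: Q = 187.757.
dQ/dM = 25.78/M = 0.00147957 at this income.
η = (dQ/dM)·(M/Q) = 0.00147957 × (17424/187.757) = 0.14.
Since 0 < η < 1, the good is a necessity.

0.14 (necessity)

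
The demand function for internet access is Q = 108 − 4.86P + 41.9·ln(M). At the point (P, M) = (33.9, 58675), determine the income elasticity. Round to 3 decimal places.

At P = 33.9, M = 58675: Q = 403.298.
Holding P constant, ∂Q/∂M = 41.9/M = 0.000714103.
η_M = (∂Q/∂M)·(M/Q) = 0.000714103 × (58675/403.298) = 0.104.

0.104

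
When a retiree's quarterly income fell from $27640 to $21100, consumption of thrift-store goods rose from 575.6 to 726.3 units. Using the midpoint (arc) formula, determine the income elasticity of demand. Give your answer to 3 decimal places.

ΔQ = 726.3 − 575.6 = 150.7; midpoint Q̄ = (575.6 + 726.3)/2 = 650.95.
ΔI = 21100 − 27640 = -6540; midpoint Ī = (27640 + 21100)/2 = 24370.
η = (ΔQ/Q̄) ÷ (ΔI/Ī) = (150.7/650.95) ÷ (-6540/24370) = -0.863.

-0.863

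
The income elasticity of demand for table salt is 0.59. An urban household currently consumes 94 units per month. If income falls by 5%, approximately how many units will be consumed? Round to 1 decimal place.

%ΔQ ≈ η × %ΔI = 0.59 × (-5%) = -2.95%.
New Q ≈ 94 × (1 − 0.0295) = 91.2.

91.2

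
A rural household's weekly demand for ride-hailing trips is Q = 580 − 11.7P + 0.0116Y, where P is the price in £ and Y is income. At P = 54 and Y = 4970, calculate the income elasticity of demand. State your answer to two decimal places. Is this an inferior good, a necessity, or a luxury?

At P = 54, Y = 4970: Q = 5.852.
Holding P constant, ∂Q/∂Y = 0.0116.
η_Y = (∂Q/∂Y)·(Y/Q) = 0.0116 × (4970/5.852) = 9.85.
Since η > 1, this is a luxury.

9.85 (luxury)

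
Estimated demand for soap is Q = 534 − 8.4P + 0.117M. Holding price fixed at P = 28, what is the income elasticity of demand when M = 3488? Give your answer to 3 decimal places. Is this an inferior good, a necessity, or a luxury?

At P = 28, M = 3488: Q = 706.896.
Holding P constant, ∂Q/∂M = 0.117.
η_M = (∂Q/∂M)·(M/Q) = 0.117 × (3488/706.896) = 0.577.
Since 0 < η < 1, this is a necessity.

0.577 (necessity)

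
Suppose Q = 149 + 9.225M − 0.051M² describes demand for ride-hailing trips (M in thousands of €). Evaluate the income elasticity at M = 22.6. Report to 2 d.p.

0.47

At M = 22.6: Q = 331.4362.
dQ/dM = 9.225 − 0.102M = 6.91980.
η = (dQ/dM)·(M/Q) = 6.91980 × (22.6/331.4362) = 0.47.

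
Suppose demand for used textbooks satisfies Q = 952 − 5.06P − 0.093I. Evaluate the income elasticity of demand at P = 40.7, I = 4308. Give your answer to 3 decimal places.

-1.160

At P = 40.7, I = 4308: Q = 345.414.
Holding P constant, ∂Q/∂I = −0.093.
η_I = (∂Q/∂I)·(I/Q) = -0.093 × (4308/345.414) = -1.160.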